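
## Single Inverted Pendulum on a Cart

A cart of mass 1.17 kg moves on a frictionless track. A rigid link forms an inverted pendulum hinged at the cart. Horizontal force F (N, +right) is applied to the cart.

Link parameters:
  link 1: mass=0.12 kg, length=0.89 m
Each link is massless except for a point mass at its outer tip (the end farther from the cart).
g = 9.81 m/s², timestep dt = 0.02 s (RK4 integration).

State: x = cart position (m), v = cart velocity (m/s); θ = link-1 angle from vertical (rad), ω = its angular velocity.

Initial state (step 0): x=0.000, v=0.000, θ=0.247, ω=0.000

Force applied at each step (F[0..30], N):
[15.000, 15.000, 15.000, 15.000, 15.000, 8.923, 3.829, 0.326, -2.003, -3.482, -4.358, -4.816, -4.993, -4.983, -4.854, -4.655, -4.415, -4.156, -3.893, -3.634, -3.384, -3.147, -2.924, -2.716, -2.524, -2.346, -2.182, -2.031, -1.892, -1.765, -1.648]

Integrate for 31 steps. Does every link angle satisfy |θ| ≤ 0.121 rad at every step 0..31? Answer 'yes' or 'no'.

Answer: no

Derivation:
apply F[0]=+15.000 → step 1: x=0.003, v=0.250, θ=0.245, ω=-0.219
apply F[1]=+15.000 → step 2: x=0.010, v=0.500, θ=0.238, ω=-0.439
apply F[2]=+15.000 → step 3: x=0.023, v=0.751, θ=0.227, ω=-0.662
apply F[3]=+15.000 → step 4: x=0.040, v=1.002, θ=0.212, ω=-0.889
apply F[4]=+15.000 → step 5: x=0.063, v=1.254, θ=0.192, ω=-1.122
apply F[5]=+8.923 → step 6: x=0.089, v=1.403, θ=0.168, ω=-1.248
apply F[6]=+3.829 → step 7: x=0.118, v=1.466, θ=0.143, ω=-1.283
apply F[7]=+0.326 → step 8: x=0.147, v=1.469, θ=0.117, ω=-1.258
apply F[8]=-2.003 → step 9: x=0.176, v=1.433, θ=0.093, ω=-1.195
apply F[9]=-3.482 → step 10: x=0.204, v=1.372, θ=0.070, ω=-1.109
apply F[10]=-4.358 → step 11: x=0.231, v=1.297, θ=0.048, ω=-1.011
apply F[11]=-4.816 → step 12: x=0.256, v=1.214, θ=0.029, ω=-0.909
apply F[12]=-4.993 → step 13: x=0.279, v=1.128, θ=0.012, ω=-0.809
apply F[13]=-4.983 → step 14: x=0.301, v=1.043, θ=-0.003, ω=-0.712
apply F[14]=-4.854 → step 15: x=0.321, v=0.960, θ=-0.016, ω=-0.621
apply F[15]=-4.655 → step 16: x=0.340, v=0.881, θ=-0.028, ω=-0.537
apply F[16]=-4.415 → step 17: x=0.356, v=0.806, θ=-0.038, ω=-0.460
apply F[17]=-4.156 → step 18: x=0.372, v=0.736, θ=-0.046, ω=-0.391
apply F[18]=-3.893 → step 19: x=0.386, v=0.670, θ=-0.054, ω=-0.328
apply F[19]=-3.634 → step 20: x=0.399, v=0.609, θ=-0.060, ω=-0.272
apply F[20]=-3.384 → step 21: x=0.410, v=0.553, θ=-0.065, ω=-0.223
apply F[21]=-3.147 → step 22: x=0.421, v=0.500, θ=-0.069, ω=-0.179
apply F[22]=-2.924 → step 23: x=0.430, v=0.452, θ=-0.072, ω=-0.140
apply F[23]=-2.716 → step 24: x=0.439, v=0.407, θ=-0.074, ω=-0.105
apply F[24]=-2.524 → step 25: x=0.447, v=0.365, θ=-0.076, ω=-0.075
apply F[25]=-2.346 → step 26: x=0.454, v=0.326, θ=-0.077, ω=-0.049
apply F[26]=-2.182 → step 27: x=0.460, v=0.291, θ=-0.078, ω=-0.026
apply F[27]=-2.031 → step 28: x=0.465, v=0.258, θ=-0.078, ω=-0.006
apply F[28]=-1.892 → step 29: x=0.470, v=0.227, θ=-0.078, ω=0.011
apply F[29]=-1.765 → step 30: x=0.474, v=0.198, θ=-0.078, ω=0.026
apply F[30]=-1.648 → step 31: x=0.478, v=0.172, θ=-0.077, ω=0.038
Max |angle| over trajectory = 0.247 rad; bound = 0.121 → exceeded.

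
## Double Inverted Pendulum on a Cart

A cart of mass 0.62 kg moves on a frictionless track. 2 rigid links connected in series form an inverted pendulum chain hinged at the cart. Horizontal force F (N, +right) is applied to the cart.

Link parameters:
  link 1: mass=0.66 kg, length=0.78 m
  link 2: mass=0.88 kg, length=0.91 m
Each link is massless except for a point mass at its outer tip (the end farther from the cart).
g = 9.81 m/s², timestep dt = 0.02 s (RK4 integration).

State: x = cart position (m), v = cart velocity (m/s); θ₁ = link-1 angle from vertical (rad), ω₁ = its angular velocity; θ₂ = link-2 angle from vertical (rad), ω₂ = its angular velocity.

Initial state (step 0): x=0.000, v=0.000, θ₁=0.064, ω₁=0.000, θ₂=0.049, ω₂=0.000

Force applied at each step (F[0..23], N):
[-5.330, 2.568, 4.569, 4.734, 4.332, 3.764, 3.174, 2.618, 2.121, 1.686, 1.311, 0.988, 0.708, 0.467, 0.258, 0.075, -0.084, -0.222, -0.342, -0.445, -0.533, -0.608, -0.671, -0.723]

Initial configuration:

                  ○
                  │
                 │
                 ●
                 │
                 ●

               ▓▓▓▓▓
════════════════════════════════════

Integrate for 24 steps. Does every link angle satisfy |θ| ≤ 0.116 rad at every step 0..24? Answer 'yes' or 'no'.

apply F[0]=-5.330 → step 1: x=-0.002, v=-0.201, θ₁=0.067, ω₁=0.279, θ₂=0.049, ω₂=-0.007
apply F[1]=+2.568 → step 2: x=-0.006, v=-0.153, θ₁=0.072, ω₁=0.241, θ₂=0.049, ω₂=-0.018
apply F[2]=+4.569 → step 3: x=-0.007, v=-0.042, θ₁=0.076, ω₁=0.128, θ₂=0.048, ω₂=-0.031
apply F[3]=+4.734 → step 4: x=-0.007, v=0.071, θ₁=0.077, ω₁=0.011, θ₂=0.047, ω₂=-0.046
apply F[4]=+4.332 → step 5: x=-0.005, v=0.173, θ₁=0.076, ω₁=-0.088, θ₂=0.046, ω₂=-0.062
apply F[5]=+3.764 → step 6: x=-0.000, v=0.256, θ₁=0.074, ω₁=-0.166, θ₂=0.045, ω₂=-0.077
apply F[6]=+3.174 → step 7: x=0.005, v=0.323, θ₁=0.070, ω₁=-0.224, θ₂=0.043, ω₂=-0.091
apply F[7]=+2.618 → step 8: x=0.012, v=0.374, θ₁=0.065, ω₁=-0.265, θ₂=0.041, ω₂=-0.104
apply F[8]=+2.121 → step 9: x=0.020, v=0.413, θ₁=0.059, ω₁=-0.290, θ₂=0.039, ω₂=-0.115
apply F[9]=+1.686 → step 10: x=0.029, v=0.439, θ₁=0.053, ω₁=-0.304, θ₂=0.037, ω₂=-0.124
apply F[10]=+1.311 → step 11: x=0.038, v=0.457, θ₁=0.047, ω₁=-0.310, θ₂=0.034, ω₂=-0.132
apply F[11]=+0.988 → step 12: x=0.047, v=0.468, θ₁=0.041, ω₁=-0.308, θ₂=0.031, ω₂=-0.138
apply F[12]=+0.708 → step 13: x=0.056, v=0.472, θ₁=0.035, ω₁=-0.301, θ₂=0.029, ω₂=-0.142
apply F[13]=+0.467 → step 14: x=0.066, v=0.472, θ₁=0.029, ω₁=-0.291, θ₂=0.026, ω₂=-0.144
apply F[14]=+0.258 → step 15: x=0.075, v=0.467, θ₁=0.023, ω₁=-0.278, θ₂=0.023, ω₂=-0.145
apply F[15]=+0.075 → step 16: x=0.084, v=0.460, θ₁=0.018, ω₁=-0.263, θ₂=0.020, ω₂=-0.145
apply F[16]=-0.084 → step 17: x=0.093, v=0.450, θ₁=0.013, ω₁=-0.248, θ₂=0.017, ω₂=-0.143
apply F[17]=-0.222 → step 18: x=0.102, v=0.437, θ₁=0.008, ω₁=-0.231, θ₂=0.014, ω₂=-0.141
apply F[18]=-0.342 → step 19: x=0.111, v=0.423, θ₁=0.004, ω₁=-0.214, θ₂=0.012, ω₂=-0.137
apply F[19]=-0.445 → step 20: x=0.119, v=0.408, θ₁=-0.000, ω₁=-0.197, θ₂=0.009, ω₂=-0.133
apply F[20]=-0.533 → step 21: x=0.127, v=0.392, θ₁=-0.004, ω₁=-0.180, θ₂=0.006, ω₂=-0.128
apply F[21]=-0.608 → step 22: x=0.135, v=0.375, θ₁=-0.008, ω₁=-0.163, θ₂=0.004, ω₂=-0.122
apply F[22]=-0.671 → step 23: x=0.142, v=0.358, θ₁=-0.011, ω₁=-0.148, θ₂=0.001, ω₂=-0.117
apply F[23]=-0.723 → step 24: x=0.149, v=0.341, θ₁=-0.013, ω₁=-0.132, θ₂=-0.001, ω₂=-0.111
Max |angle| over trajectory = 0.077 rad; bound = 0.116 → within bound.

Answer: yes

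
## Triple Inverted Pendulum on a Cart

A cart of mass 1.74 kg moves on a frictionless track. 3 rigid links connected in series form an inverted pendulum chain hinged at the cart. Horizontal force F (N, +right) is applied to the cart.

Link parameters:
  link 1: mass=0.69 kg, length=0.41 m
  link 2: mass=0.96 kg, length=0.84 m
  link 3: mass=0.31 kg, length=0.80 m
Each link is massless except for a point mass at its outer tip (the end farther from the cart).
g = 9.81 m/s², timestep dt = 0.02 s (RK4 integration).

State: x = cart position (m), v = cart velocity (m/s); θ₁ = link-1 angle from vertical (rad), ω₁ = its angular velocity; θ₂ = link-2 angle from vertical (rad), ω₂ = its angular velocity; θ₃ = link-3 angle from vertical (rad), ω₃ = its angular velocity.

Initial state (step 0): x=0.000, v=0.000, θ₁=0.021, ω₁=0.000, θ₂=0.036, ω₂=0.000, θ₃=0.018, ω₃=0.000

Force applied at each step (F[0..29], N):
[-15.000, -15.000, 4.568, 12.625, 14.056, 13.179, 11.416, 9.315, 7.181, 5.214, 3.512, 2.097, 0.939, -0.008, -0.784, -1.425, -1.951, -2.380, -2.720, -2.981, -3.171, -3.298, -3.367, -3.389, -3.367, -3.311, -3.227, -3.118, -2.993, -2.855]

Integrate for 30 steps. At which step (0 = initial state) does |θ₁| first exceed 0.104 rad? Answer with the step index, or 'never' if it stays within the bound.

Answer: never

Derivation:
apply F[0]=-15.000 → step 1: x=-0.002, v=-0.177, θ₁=0.025, ω₁=0.431, θ₂=0.036, ω₂=0.010, θ₃=0.018, ω₃=-0.006
apply F[1]=-15.000 → step 2: x=-0.007, v=-0.356, θ₁=0.038, ω₁=0.878, θ₂=0.036, ω₂=0.015, θ₃=0.018, ω₃=-0.011
apply F[2]=+4.568 → step 3: x=-0.014, v=-0.314, θ₁=0.055, ω₁=0.806, θ₂=0.037, ω₂=0.009, θ₃=0.017, ω₃=-0.017
apply F[3]=+12.625 → step 4: x=-0.019, v=-0.183, θ₁=0.069, ω₁=0.540, θ₂=0.037, ω₂=-0.006, θ₃=0.017, ω₃=-0.024
apply F[4]=+14.056 → step 5: x=-0.021, v=-0.038, θ₁=0.076, ω₁=0.256, θ₂=0.036, ω₂=-0.030, θ₃=0.017, ω₃=-0.030
apply F[5]=+13.179 → step 6: x=-0.020, v=0.095, θ₁=0.079, ω₁=0.008, θ₂=0.035, ω₂=-0.058, θ₃=0.016, ω₃=-0.037
apply F[6]=+11.416 → step 7: x=-0.017, v=0.209, θ₁=0.077, ω₁=-0.190, θ₂=0.034, ω₂=-0.086, θ₃=0.015, ω₃=-0.044
apply F[7]=+9.315 → step 8: x=-0.012, v=0.299, θ₁=0.072, ω₁=-0.336, θ₂=0.032, ω₂=-0.114, θ₃=0.014, ω₃=-0.050
apply F[8]=+7.181 → step 9: x=-0.006, v=0.366, θ₁=0.064, ω₁=-0.433, θ₂=0.029, ω₂=-0.137, θ₃=0.013, ω₃=-0.055
apply F[9]=+5.214 → step 10: x=0.002, v=0.413, θ₁=0.055, ω₁=-0.490, θ₂=0.027, ω₂=-0.157, θ₃=0.012, ω₃=-0.060
apply F[10]=+3.512 → step 11: x=0.011, v=0.442, θ₁=0.045, ω₁=-0.516, θ₂=0.023, ω₂=-0.173, θ₃=0.011, ω₃=-0.065
apply F[11]=+2.097 → step 12: x=0.020, v=0.457, θ₁=0.035, ω₁=-0.518, θ₂=0.020, ω₂=-0.184, θ₃=0.009, ω₃=-0.068
apply F[12]=+0.939 → step 13: x=0.029, v=0.462, θ₁=0.025, ω₁=-0.504, θ₂=0.016, ω₂=-0.192, θ₃=0.008, ω₃=-0.071
apply F[13]=-0.008 → step 14: x=0.038, v=0.457, θ₁=0.015, ω₁=-0.478, θ₂=0.012, ω₂=-0.195, θ₃=0.006, ω₃=-0.074
apply F[14]=-0.784 → step 15: x=0.047, v=0.446, θ₁=0.006, ω₁=-0.446, θ₂=0.008, ω₂=-0.195, θ₃=0.005, ω₃=-0.075
apply F[15]=-1.425 → step 16: x=0.056, v=0.429, θ₁=-0.003, ω₁=-0.409, θ₂=0.004, ω₂=-0.191, θ₃=0.003, ω₃=-0.076
apply F[16]=-1.951 → step 17: x=0.064, v=0.409, θ₁=-0.011, ω₁=-0.369, θ₂=0.000, ω₂=-0.185, θ₃=0.002, ω₃=-0.075
apply F[17]=-2.380 → step 18: x=0.072, v=0.384, θ₁=-0.018, ω₁=-0.328, θ₂=-0.003, ω₂=-0.177, θ₃=0.000, ω₃=-0.075
apply F[18]=-2.720 → step 19: x=0.080, v=0.358, θ₁=-0.024, ω₁=-0.287, θ₂=-0.007, ω₂=-0.167, θ₃=-0.001, ω₃=-0.073
apply F[19]=-2.981 → step 20: x=0.086, v=0.329, θ₁=-0.029, ω₁=-0.246, θ₂=-0.010, ω₂=-0.155, θ₃=-0.002, ω₃=-0.071
apply F[20]=-3.171 → step 21: x=0.093, v=0.300, θ₁=-0.034, ω₁=-0.207, θ₂=-0.013, ω₂=-0.143, θ₃=-0.004, ω₃=-0.068
apply F[21]=-3.298 → step 22: x=0.098, v=0.270, θ₁=-0.037, ω₁=-0.170, θ₂=-0.016, ω₂=-0.129, θ₃=-0.005, ω₃=-0.065
apply F[22]=-3.367 → step 23: x=0.104, v=0.240, θ₁=-0.040, ω₁=-0.134, θ₂=-0.018, ω₂=-0.115, θ₃=-0.006, ω₃=-0.062
apply F[23]=-3.389 → step 24: x=0.108, v=0.210, θ₁=-0.043, ω₁=-0.102, θ₂=-0.020, ω₂=-0.101, θ₃=-0.008, ω₃=-0.058
apply F[24]=-3.367 → step 25: x=0.112, v=0.181, θ₁=-0.044, ω₁=-0.072, θ₂=-0.022, ω₂=-0.087, θ₃=-0.009, ω₃=-0.054
apply F[25]=-3.311 → step 26: x=0.115, v=0.153, θ₁=-0.046, ω₁=-0.045, θ₂=-0.024, ω₂=-0.073, θ₃=-0.010, ω₃=-0.049
apply F[26]=-3.227 → step 27: x=0.118, v=0.126, θ₁=-0.046, ω₁=-0.020, θ₂=-0.025, ω₂=-0.060, θ₃=-0.011, ω₃=-0.045
apply F[27]=-3.118 → step 28: x=0.120, v=0.100, θ₁=-0.046, ω₁=0.001, θ₂=-0.026, ω₂=-0.047, θ₃=-0.012, ω₃=-0.040
apply F[28]=-2.993 → step 29: x=0.122, v=0.076, θ₁=-0.046, ω₁=0.020, θ₂=-0.027, ω₂=-0.035, θ₃=-0.012, ω₃=-0.035
apply F[29]=-2.855 → step 30: x=0.123, v=0.054, θ₁=-0.046, ω₁=0.037, θ₂=-0.027, ω₂=-0.023, θ₃=-0.013, ω₃=-0.031
max |θ₁| = 0.079 ≤ 0.104 over all 31 states.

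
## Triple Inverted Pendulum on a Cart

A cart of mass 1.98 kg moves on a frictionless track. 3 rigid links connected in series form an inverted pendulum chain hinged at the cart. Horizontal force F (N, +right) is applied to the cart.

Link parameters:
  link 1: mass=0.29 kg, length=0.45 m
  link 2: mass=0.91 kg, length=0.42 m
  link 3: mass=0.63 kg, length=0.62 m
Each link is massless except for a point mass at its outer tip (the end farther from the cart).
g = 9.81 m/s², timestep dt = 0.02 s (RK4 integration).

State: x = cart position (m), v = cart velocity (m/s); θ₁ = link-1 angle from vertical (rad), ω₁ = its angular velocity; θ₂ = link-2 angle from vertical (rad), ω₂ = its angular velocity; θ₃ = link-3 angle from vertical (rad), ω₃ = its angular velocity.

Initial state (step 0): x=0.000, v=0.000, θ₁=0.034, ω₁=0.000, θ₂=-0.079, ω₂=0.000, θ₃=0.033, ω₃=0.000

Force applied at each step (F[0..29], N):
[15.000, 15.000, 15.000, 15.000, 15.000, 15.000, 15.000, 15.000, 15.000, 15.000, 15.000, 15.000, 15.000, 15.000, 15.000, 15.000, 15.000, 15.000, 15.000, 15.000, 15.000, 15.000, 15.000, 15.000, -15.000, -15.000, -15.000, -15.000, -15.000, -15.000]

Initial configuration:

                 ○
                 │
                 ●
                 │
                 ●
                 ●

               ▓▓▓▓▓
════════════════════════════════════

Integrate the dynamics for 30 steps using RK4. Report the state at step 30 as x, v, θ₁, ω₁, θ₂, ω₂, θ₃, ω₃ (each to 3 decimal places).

Answer: x=0.986, v=0.569, θ₁=-2.555, ω₁=-7.862, θ₂=-1.519, ω₂=-6.673, θ₃=-0.487, ω₃=-5.628

Derivation:
apply F[0]=+15.000 → step 1: x=0.001, v=0.146, θ₁=0.033, ω₁=-0.061, θ₂=-0.083, ω₂=-0.353, θ₃=0.034, ω₃=0.057
apply F[1]=+15.000 → step 2: x=0.006, v=0.292, θ₁=0.032, ω₁=-0.115, θ₂=-0.093, ω₂=-0.718, θ₃=0.035, ω₃=0.117
apply F[2]=+15.000 → step 3: x=0.013, v=0.438, θ₁=0.029, ω₁=-0.159, θ₂=-0.111, ω₂=-1.105, θ₃=0.038, ω₃=0.182
apply F[3]=+15.000 → step 4: x=0.023, v=0.586, θ₁=0.025, ω₁=-0.189, θ₂=-0.138, ω₂=-1.521, θ₃=0.043, ω₃=0.254
apply F[4]=+15.000 → step 5: x=0.037, v=0.734, θ₁=0.021, ω₁=-0.212, θ₂=-0.172, ω₂=-1.963, θ₃=0.048, ω₃=0.331
apply F[5]=+15.000 → step 6: x=0.053, v=0.883, θ₁=0.017, ω₁=-0.238, θ₂=-0.216, ω₂=-2.420, θ₃=0.056, ω₃=0.410
apply F[6]=+15.000 → step 7: x=0.072, v=1.033, θ₁=0.012, ω₁=-0.286, θ₂=-0.269, ω₂=-2.872, θ₃=0.065, ω₃=0.486
apply F[7]=+15.000 → step 8: x=0.094, v=1.184, θ₁=0.005, ω₁=-0.378, θ₂=-0.331, ω₂=-3.294, θ₃=0.075, ω₃=0.552
apply F[8]=+15.000 → step 9: x=0.119, v=1.335, θ₁=-0.004, ω₁=-0.532, θ₂=-0.401, ω₂=-3.667, θ₃=0.087, ω₃=0.602
apply F[9]=+15.000 → step 10: x=0.147, v=1.487, θ₁=-0.017, ω₁=-0.760, θ₂=-0.477, ω₂=-3.982, θ₃=0.099, ω₃=0.634
apply F[10]=+15.000 → step 11: x=0.179, v=1.640, θ₁=-0.035, ω₁=-1.066, θ₂=-0.559, ω₂=-4.235, θ₃=0.112, ω₃=0.647
apply F[11]=+15.000 → step 12: x=0.213, v=1.792, θ₁=-0.060, ω₁=-1.449, θ₂=-0.646, ω₂=-4.425, θ₃=0.125, ω₃=0.640
apply F[12]=+15.000 → step 13: x=0.250, v=1.945, θ₁=-0.093, ω₁=-1.910, θ₂=-0.736, ω₂=-4.551, θ₃=0.138, ω₃=0.613
apply F[13]=+15.000 → step 14: x=0.291, v=2.097, θ₁=-0.137, ω₁=-2.446, θ₂=-0.828, ω₂=-4.604, θ₃=0.149, ω₃=0.569
apply F[14]=+15.000 → step 15: x=0.334, v=2.249, θ₁=-0.192, ω₁=-3.056, θ₂=-0.920, ω₂=-4.569, θ₃=0.160, ω₃=0.506
apply F[15]=+15.000 → step 16: x=0.381, v=2.398, θ₁=-0.259, ω₁=-3.738, θ₂=-1.010, ω₂=-4.426, θ₃=0.169, ω₃=0.424
apply F[16]=+15.000 → step 17: x=0.430, v=2.542, θ₁=-0.342, ω₁=-4.490, θ₂=-1.096, ω₂=-4.145, θ₃=0.177, ω₃=0.324
apply F[17]=+15.000 → step 18: x=0.482, v=2.678, θ₁=-0.439, ω₁=-5.314, θ₂=-1.174, ω₂=-3.687, θ₃=0.182, ω₃=0.199
apply F[18]=+15.000 → step 19: x=0.537, v=2.800, θ₁=-0.555, ω₁=-6.220, θ₂=-1.242, ω₂=-3.010, θ₃=0.185, ω₃=0.038
apply F[19]=+15.000 → step 20: x=0.594, v=2.896, θ₁=-0.689, ω₁=-7.232, θ₂=-1.293, ω₂=-2.062, θ₃=0.183, ω₃=-0.185
apply F[20]=+15.000 → step 21: x=0.653, v=2.943, θ₁=-0.845, ω₁=-8.384, θ₂=-1.322, ω₂=-0.796, θ₃=0.177, ω₃=-0.532
apply F[21]=+15.000 → step 22: x=0.711, v=2.899, θ₁=-1.025, ω₁=-9.647, θ₂=-1.323, ω₂=0.721, θ₃=0.160, ω₃=-1.131
apply F[22]=+15.000 → step 23: x=0.768, v=2.708, θ₁=-1.229, ω₁=-10.626, θ₂=-1.295, ω₂=1.915, θ₃=0.129, ω₃=-2.122
apply F[23]=+15.000 → step 24: x=0.819, v=2.429, θ₁=-1.443, ω₁=-10.598, θ₂=-1.256, ω₂=1.709, θ₃=0.074, ω₃=-3.297
apply F[24]=-15.000 → step 25: x=0.863, v=2.006, θ₁=-1.650, ω₁=-10.110, θ₂=-1.232, ω₂=0.678, θ₃=0.001, ω₃=-3.975
apply F[25]=-15.000 → step 26: x=0.900, v=1.653, θ₁=-1.848, ω₁=-9.627, θ₂=-1.231, ω₂=-0.660, θ₃=-0.083, ω₃=-4.433
apply F[26]=-15.000 → step 27: x=0.930, v=1.346, θ₁=-2.036, ω₁=-9.246, θ₂=-1.258, ω₂=-2.085, θ₃=-0.175, ω₃=-4.767
apply F[27]=-15.000 → step 28: x=0.954, v=1.067, θ₁=-2.218, ω₁=-8.898, θ₂=-1.315, ω₂=-3.571, θ₃=-0.274, ω₃=-5.050
apply F[28]=-15.000 → step 29: x=0.973, v=0.809, θ₁=-2.392, ω₁=-8.476, θ₂=-1.402, ω₂=-5.111, θ₃=-0.377, ω₃=-5.325
apply F[29]=-15.000 → step 30: x=0.986, v=0.569, θ₁=-2.555, ω₁=-7.862, θ₂=-1.519, ω₂=-6.673, θ₃=-0.487, ω₃=-5.628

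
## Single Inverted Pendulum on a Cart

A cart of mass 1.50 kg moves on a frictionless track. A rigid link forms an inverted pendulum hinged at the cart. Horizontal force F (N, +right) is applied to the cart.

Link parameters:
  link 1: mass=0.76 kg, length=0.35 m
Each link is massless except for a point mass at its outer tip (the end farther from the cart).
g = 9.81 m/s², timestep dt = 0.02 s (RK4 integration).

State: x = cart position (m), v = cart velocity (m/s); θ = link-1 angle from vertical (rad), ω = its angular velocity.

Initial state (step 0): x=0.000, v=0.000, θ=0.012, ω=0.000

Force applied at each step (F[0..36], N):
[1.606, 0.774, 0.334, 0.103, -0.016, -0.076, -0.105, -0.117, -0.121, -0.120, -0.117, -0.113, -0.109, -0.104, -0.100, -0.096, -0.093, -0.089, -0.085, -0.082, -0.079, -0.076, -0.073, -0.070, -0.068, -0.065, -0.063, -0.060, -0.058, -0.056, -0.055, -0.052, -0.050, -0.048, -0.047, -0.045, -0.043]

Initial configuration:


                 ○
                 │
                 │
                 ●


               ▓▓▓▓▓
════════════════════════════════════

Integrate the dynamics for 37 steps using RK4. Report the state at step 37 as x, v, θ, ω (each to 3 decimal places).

Answer: x=0.011, v=0.002, θ=-0.002, ω=0.003

Derivation:
apply F[0]=+1.606 → step 1: x=0.000, v=0.020, θ=0.011, ω=-0.051
apply F[1]=+0.774 → step 2: x=0.001, v=0.029, θ=0.010, ω=-0.071
apply F[2]=+0.334 → step 3: x=0.001, v=0.033, θ=0.009, ω=-0.076
apply F[3]=+0.103 → step 4: x=0.002, v=0.034, θ=0.007, ω=-0.073
apply F[4]=-0.016 → step 5: x=0.003, v=0.033, θ=0.006, ω=-0.067
apply F[5]=-0.076 → step 6: x=0.003, v=0.031, θ=0.005, ω=-0.060
apply F[6]=-0.105 → step 7: x=0.004, v=0.029, θ=0.004, ω=-0.052
apply F[7]=-0.117 → step 8: x=0.004, v=0.027, θ=0.003, ω=-0.045
apply F[8]=-0.121 → step 9: x=0.005, v=0.026, θ=0.002, ω=-0.039
apply F[9]=-0.120 → step 10: x=0.005, v=0.024, θ=0.001, ω=-0.033
apply F[10]=-0.117 → step 11: x=0.006, v=0.022, θ=0.000, ω=-0.028
apply F[11]=-0.113 → step 12: x=0.006, v=0.021, θ=-0.000, ω=-0.024
apply F[12]=-0.109 → step 13: x=0.007, v=0.019, θ=-0.001, ω=-0.020
apply F[13]=-0.104 → step 14: x=0.007, v=0.018, θ=-0.001, ω=-0.017
apply F[14]=-0.100 → step 15: x=0.008, v=0.017, θ=-0.001, ω=-0.014
apply F[15]=-0.096 → step 16: x=0.008, v=0.016, θ=-0.002, ω=-0.011
apply F[16]=-0.093 → step 17: x=0.008, v=0.015, θ=-0.002, ω=-0.009
apply F[17]=-0.089 → step 18: x=0.008, v=0.014, θ=-0.002, ω=-0.007
apply F[18]=-0.085 → step 19: x=0.009, v=0.013, θ=-0.002, ω=-0.006
apply F[19]=-0.082 → step 20: x=0.009, v=0.012, θ=-0.002, ω=-0.004
apply F[20]=-0.079 → step 21: x=0.009, v=0.011, θ=-0.002, ω=-0.003
apply F[21]=-0.076 → step 22: x=0.009, v=0.010, θ=-0.002, ω=-0.002
apply F[22]=-0.073 → step 23: x=0.010, v=0.009, θ=-0.002, ω=-0.001
apply F[23]=-0.070 → step 24: x=0.010, v=0.009, θ=-0.002, ω=-0.001
apply F[24]=-0.068 → step 25: x=0.010, v=0.008, θ=-0.002, ω=0.000
apply F[25]=-0.065 → step 26: x=0.010, v=0.007, θ=-0.002, ω=0.001
apply F[26]=-0.063 → step 27: x=0.010, v=0.007, θ=-0.002, ω=0.001
apply F[27]=-0.060 → step 28: x=0.010, v=0.006, θ=-0.002, ω=0.001
apply F[28]=-0.058 → step 29: x=0.010, v=0.006, θ=-0.002, ω=0.002
apply F[29]=-0.056 → step 30: x=0.011, v=0.005, θ=-0.002, ω=0.002
apply F[30]=-0.055 → step 31: x=0.011, v=0.005, θ=-0.002, ω=0.002
apply F[31]=-0.052 → step 32: x=0.011, v=0.004, θ=-0.002, ω=0.002
apply F[32]=-0.050 → step 33: x=0.011, v=0.004, θ=-0.002, ω=0.002
apply F[33]=-0.048 → step 34: x=0.011, v=0.003, θ=-0.002, ω=0.003
apply F[34]=-0.047 → step 35: x=0.011, v=0.003, θ=-0.002, ω=0.003
apply F[35]=-0.045 → step 36: x=0.011, v=0.002, θ=-0.002, ω=0.003
apply F[36]=-0.043 → step 37: x=0.011, v=0.002, θ=-0.002, ω=0.003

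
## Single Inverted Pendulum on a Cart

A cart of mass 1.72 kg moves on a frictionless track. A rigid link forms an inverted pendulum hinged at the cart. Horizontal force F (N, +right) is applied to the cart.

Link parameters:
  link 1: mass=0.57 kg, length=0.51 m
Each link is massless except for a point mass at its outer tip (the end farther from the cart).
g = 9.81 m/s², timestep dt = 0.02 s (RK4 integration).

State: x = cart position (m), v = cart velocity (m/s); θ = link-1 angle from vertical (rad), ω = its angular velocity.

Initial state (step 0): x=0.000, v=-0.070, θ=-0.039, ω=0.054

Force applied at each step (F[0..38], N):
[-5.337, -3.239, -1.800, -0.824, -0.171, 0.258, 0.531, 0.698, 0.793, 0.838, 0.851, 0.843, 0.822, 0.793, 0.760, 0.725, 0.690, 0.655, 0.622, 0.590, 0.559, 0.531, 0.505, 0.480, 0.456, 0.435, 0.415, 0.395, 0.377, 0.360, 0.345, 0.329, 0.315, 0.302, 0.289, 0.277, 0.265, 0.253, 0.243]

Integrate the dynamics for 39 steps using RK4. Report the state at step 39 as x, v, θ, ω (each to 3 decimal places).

apply F[0]=-5.337 → step 1: x=-0.002, v=-0.130, θ=-0.037, ω=0.156
apply F[1]=-3.239 → step 2: x=-0.005, v=-0.165, θ=-0.033, ω=0.212
apply F[2]=-1.800 → step 3: x=-0.008, v=-0.184, θ=-0.029, ω=0.237
apply F[3]=-0.824 → step 4: x=-0.012, v=-0.192, θ=-0.024, ω=0.242
apply F[4]=-0.171 → step 5: x=-0.016, v=-0.192, θ=-0.019, ω=0.235
apply F[5]=+0.258 → step 6: x=-0.020, v=-0.188, θ=-0.015, ω=0.221
apply F[6]=+0.531 → step 7: x=-0.024, v=-0.181, θ=-0.010, ω=0.202
apply F[7]=+0.698 → step 8: x=-0.027, v=-0.173, θ=-0.007, ω=0.182
apply F[8]=+0.793 → step 9: x=-0.030, v=-0.163, θ=-0.003, ω=0.161
apply F[9]=+0.838 → step 10: x=-0.034, v=-0.153, θ=-0.000, ω=0.141
apply F[10]=+0.851 → step 11: x=-0.037, v=-0.143, θ=0.003, ω=0.123
apply F[11]=+0.843 → step 12: x=-0.039, v=-0.134, θ=0.005, ω=0.105
apply F[12]=+0.822 → step 13: x=-0.042, v=-0.125, θ=0.007, ω=0.089
apply F[13]=+0.793 → step 14: x=-0.044, v=-0.116, θ=0.008, ω=0.075
apply F[14]=+0.760 → step 15: x=-0.047, v=-0.108, θ=0.010, ω=0.063
apply F[15]=+0.725 → step 16: x=-0.049, v=-0.100, θ=0.011, ω=0.051
apply F[16]=+0.690 → step 17: x=-0.051, v=-0.093, θ=0.012, ω=0.041
apply F[17]=+0.655 → step 18: x=-0.052, v=-0.086, θ=0.013, ω=0.033
apply F[18]=+0.622 → step 19: x=-0.054, v=-0.079, θ=0.013, ω=0.025
apply F[19]=+0.590 → step 20: x=-0.055, v=-0.073, θ=0.014, ω=0.019
apply F[20]=+0.559 → step 21: x=-0.057, v=-0.068, θ=0.014, ω=0.013
apply F[21]=+0.531 → step 22: x=-0.058, v=-0.063, θ=0.014, ω=0.008
apply F[22]=+0.505 → step 23: x=-0.059, v=-0.058, θ=0.014, ω=0.004
apply F[23]=+0.480 → step 24: x=-0.061, v=-0.053, θ=0.014, ω=0.000
apply F[24]=+0.456 → step 25: x=-0.062, v=-0.049, θ=0.014, ω=-0.003
apply F[25]=+0.435 → step 26: x=-0.062, v=-0.044, θ=0.014, ω=-0.006
apply F[26]=+0.415 → step 27: x=-0.063, v=-0.041, θ=0.014, ω=-0.008
apply F[27]=+0.395 → step 28: x=-0.064, v=-0.037, θ=0.014, ω=-0.010
apply F[28]=+0.377 → step 29: x=-0.065, v=-0.033, θ=0.014, ω=-0.011
apply F[29]=+0.360 → step 30: x=-0.065, v=-0.030, θ=0.013, ω=-0.013
apply F[30]=+0.345 → step 31: x=-0.066, v=-0.027, θ=0.013, ω=-0.014
apply F[31]=+0.329 → step 32: x=-0.066, v=-0.024, θ=0.013, ω=-0.014
apply F[32]=+0.315 → step 33: x=-0.067, v=-0.021, θ=0.013, ω=-0.015
apply F[33]=+0.302 → step 34: x=-0.067, v=-0.018, θ=0.012, ω=-0.016
apply F[34]=+0.289 → step 35: x=-0.068, v=-0.016, θ=0.012, ω=-0.016
apply F[35]=+0.277 → step 36: x=-0.068, v=-0.013, θ=0.012, ω=-0.016
apply F[36]=+0.265 → step 37: x=-0.068, v=-0.011, θ=0.011, ω=-0.017
apply F[37]=+0.253 → step 38: x=-0.068, v=-0.009, θ=0.011, ω=-0.017
apply F[38]=+0.243 → step 39: x=-0.069, v=-0.007, θ=0.011, ω=-0.017

Answer: x=-0.069, v=-0.007, θ=0.011, ω=-0.017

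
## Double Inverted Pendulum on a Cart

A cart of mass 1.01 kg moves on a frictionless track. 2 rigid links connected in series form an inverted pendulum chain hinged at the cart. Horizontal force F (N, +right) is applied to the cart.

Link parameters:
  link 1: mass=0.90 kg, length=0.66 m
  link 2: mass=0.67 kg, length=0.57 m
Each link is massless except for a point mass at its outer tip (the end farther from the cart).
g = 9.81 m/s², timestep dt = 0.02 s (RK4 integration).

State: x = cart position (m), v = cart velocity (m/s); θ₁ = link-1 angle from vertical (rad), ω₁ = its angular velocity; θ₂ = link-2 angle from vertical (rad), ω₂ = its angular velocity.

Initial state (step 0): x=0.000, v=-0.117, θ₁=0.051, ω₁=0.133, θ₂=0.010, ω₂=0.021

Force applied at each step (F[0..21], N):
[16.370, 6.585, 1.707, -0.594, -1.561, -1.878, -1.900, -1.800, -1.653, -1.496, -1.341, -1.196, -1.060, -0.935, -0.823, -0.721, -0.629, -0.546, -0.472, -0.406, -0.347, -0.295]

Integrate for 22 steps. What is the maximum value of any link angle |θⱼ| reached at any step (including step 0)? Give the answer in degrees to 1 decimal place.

apply F[0]=+16.370 → step 1: x=0.001, v=0.190, θ₁=0.049, ω₁=-0.307, θ₂=0.010, ω₂=-0.005
apply F[1]=+6.585 → step 2: x=0.006, v=0.307, θ₁=0.042, ω₁=-0.462, θ₂=0.010, ω₂=-0.027
apply F[2]=+1.707 → step 3: x=0.012, v=0.329, θ₁=0.032, ω₁=-0.479, θ₂=0.009, ω₂=-0.043
apply F[3]=-0.594 → step 4: x=0.018, v=0.309, θ₁=0.023, ω₁=-0.437, θ₂=0.008, ω₂=-0.054
apply F[4]=-1.561 → step 5: x=0.024, v=0.273, θ₁=0.015, ω₁=-0.373, θ₂=0.007, ω₂=-0.061
apply F[5]=-1.878 → step 6: x=0.029, v=0.232, θ₁=0.008, ω₁=-0.307, θ₂=0.006, ω₂=-0.064
apply F[6]=-1.900 → step 7: x=0.034, v=0.193, θ₁=0.003, ω₁=-0.246, θ₂=0.004, ω₂=-0.064
apply F[7]=-1.800 → step 8: x=0.037, v=0.157, θ₁=-0.002, ω₁=-0.192, θ₂=0.003, ω₂=-0.062
apply F[8]=-1.653 → step 9: x=0.040, v=0.126, θ₁=-0.005, ω₁=-0.147, θ₂=0.002, ω₂=-0.059
apply F[9]=-1.496 → step 10: x=0.042, v=0.098, θ₁=-0.008, ω₁=-0.109, θ₂=0.001, ω₂=-0.054
apply F[10]=-1.341 → step 11: x=0.044, v=0.074, θ₁=-0.010, ω₁=-0.077, θ₂=-0.000, ω₂=-0.049
apply F[11]=-1.196 → step 12: x=0.045, v=0.053, θ₁=-0.011, ω₁=-0.051, θ₂=-0.001, ω₂=-0.043
apply F[12]=-1.060 → step 13: x=0.046, v=0.036, θ₁=-0.012, ω₁=-0.030, θ₂=-0.002, ω₂=-0.037
apply F[13]=-0.935 → step 14: x=0.047, v=0.021, θ₁=-0.012, ω₁=-0.013, θ₂=-0.003, ω₂=-0.031
apply F[14]=-0.823 → step 15: x=0.047, v=0.008, θ₁=-0.012, ω₁=0.001, θ₂=-0.003, ω₂=-0.026
apply F[15]=-0.721 → step 16: x=0.047, v=-0.002, θ₁=-0.012, ω₁=0.011, θ₂=-0.004, ω₂=-0.021
apply F[16]=-0.629 → step 17: x=0.047, v=-0.011, θ₁=-0.012, ω₁=0.019, θ₂=-0.004, ω₂=-0.016
apply F[17]=-0.546 → step 18: x=0.046, v=-0.018, θ₁=-0.011, ω₁=0.025, θ₂=-0.004, ω₂=-0.011
apply F[18]=-0.472 → step 19: x=0.046, v=-0.024, θ₁=-0.011, ω₁=0.029, θ₂=-0.004, ω₂=-0.007
apply F[19]=-0.406 → step 20: x=0.046, v=-0.029, θ₁=-0.010, ω₁=0.032, θ₂=-0.005, ω₂=-0.004
apply F[20]=-0.347 → step 21: x=0.045, v=-0.033, θ₁=-0.009, ω₁=0.034, θ₂=-0.005, ω₂=-0.001
apply F[21]=-0.295 → step 22: x=0.044, v=-0.036, θ₁=-0.009, ω₁=0.035, θ₂=-0.005, ω₂=0.002
Max |angle| over trajectory = 0.051 rad = 2.9°.

Answer: 2.9°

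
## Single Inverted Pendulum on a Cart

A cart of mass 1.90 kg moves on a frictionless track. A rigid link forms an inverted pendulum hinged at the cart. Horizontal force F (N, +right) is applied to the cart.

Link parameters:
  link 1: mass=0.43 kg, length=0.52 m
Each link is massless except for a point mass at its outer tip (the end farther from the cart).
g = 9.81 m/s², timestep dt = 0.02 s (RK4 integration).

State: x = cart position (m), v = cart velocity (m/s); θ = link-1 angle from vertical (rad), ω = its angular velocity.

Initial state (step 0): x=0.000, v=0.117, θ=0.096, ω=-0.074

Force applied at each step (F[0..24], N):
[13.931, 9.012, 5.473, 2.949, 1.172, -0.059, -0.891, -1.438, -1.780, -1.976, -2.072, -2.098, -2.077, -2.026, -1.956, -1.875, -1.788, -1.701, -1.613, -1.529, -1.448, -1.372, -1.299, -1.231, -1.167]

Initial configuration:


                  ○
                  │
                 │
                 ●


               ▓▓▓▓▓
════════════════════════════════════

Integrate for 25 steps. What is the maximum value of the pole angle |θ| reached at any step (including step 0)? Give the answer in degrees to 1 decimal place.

apply F[0]=+13.931 → step 1: x=0.004, v=0.259, θ=0.092, ω=-0.311
apply F[1]=+9.012 → step 2: x=0.010, v=0.350, θ=0.085, ω=-0.451
apply F[2]=+5.473 → step 3: x=0.017, v=0.404, θ=0.075, ω=-0.525
apply F[3]=+2.949 → step 4: x=0.026, v=0.432, θ=0.064, ω=-0.552
apply F[4]=+1.172 → step 5: x=0.034, v=0.442, θ=0.053, ω=-0.549
apply F[5]=-0.059 → step 6: x=0.043, v=0.439, θ=0.042, ω=-0.526
apply F[6]=-0.891 → step 7: x=0.052, v=0.428, θ=0.032, ω=-0.491
apply F[7]=-1.438 → step 8: x=0.060, v=0.412, θ=0.023, ω=-0.449
apply F[8]=-1.780 → step 9: x=0.068, v=0.392, θ=0.014, ω=-0.404
apply F[9]=-1.976 → step 10: x=0.076, v=0.371, θ=0.007, ω=-0.360
apply F[10]=-2.072 → step 11: x=0.083, v=0.349, θ=-0.000, ω=-0.316
apply F[11]=-2.098 → step 12: x=0.090, v=0.327, θ=-0.006, ω=-0.275
apply F[12]=-2.077 → step 13: x=0.096, v=0.306, θ=-0.011, ω=-0.237
apply F[13]=-2.026 → step 14: x=0.102, v=0.285, θ=-0.016, ω=-0.202
apply F[14]=-1.956 → step 15: x=0.108, v=0.265, θ=-0.019, ω=-0.171
apply F[15]=-1.875 → step 16: x=0.113, v=0.246, θ=-0.022, ω=-0.143
apply F[16]=-1.788 → step 17: x=0.118, v=0.229, θ=-0.025, ω=-0.118
apply F[17]=-1.701 → step 18: x=0.122, v=0.212, θ=-0.027, ω=-0.095
apply F[18]=-1.613 → step 19: x=0.126, v=0.196, θ=-0.029, ω=-0.076
apply F[19]=-1.529 → step 20: x=0.130, v=0.181, θ=-0.030, ω=-0.058
apply F[20]=-1.448 → step 21: x=0.133, v=0.167, θ=-0.031, ω=-0.043
apply F[21]=-1.372 → step 22: x=0.137, v=0.154, θ=-0.032, ω=-0.030
apply F[22]=-1.299 → step 23: x=0.140, v=0.142, θ=-0.032, ω=-0.019
apply F[23]=-1.231 → step 24: x=0.142, v=0.131, θ=-0.033, ω=-0.009
apply F[24]=-1.167 → step 25: x=0.145, v=0.120, θ=-0.033, ω=-0.001
Max |angle| over trajectory = 0.096 rad = 5.5°.

Answer: 5.5°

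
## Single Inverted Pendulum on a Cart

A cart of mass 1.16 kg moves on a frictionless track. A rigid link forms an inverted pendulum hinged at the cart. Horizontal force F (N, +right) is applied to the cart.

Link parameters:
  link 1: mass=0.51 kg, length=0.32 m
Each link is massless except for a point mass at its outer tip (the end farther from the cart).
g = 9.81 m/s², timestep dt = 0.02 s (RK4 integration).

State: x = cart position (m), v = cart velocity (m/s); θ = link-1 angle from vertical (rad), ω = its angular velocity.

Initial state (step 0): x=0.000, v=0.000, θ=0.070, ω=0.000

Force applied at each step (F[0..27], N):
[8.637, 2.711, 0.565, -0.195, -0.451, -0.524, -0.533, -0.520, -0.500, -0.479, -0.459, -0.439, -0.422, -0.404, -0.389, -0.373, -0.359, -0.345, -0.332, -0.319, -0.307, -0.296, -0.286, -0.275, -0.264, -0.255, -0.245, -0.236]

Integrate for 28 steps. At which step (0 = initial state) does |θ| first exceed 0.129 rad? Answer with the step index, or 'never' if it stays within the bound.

Answer: never

Derivation:
apply F[0]=+8.637 → step 1: x=0.001, v=0.143, θ=0.066, ω=-0.403
apply F[1]=+2.711 → step 2: x=0.005, v=0.184, θ=0.057, ω=-0.494
apply F[2]=+0.565 → step 3: x=0.008, v=0.189, θ=0.047, ω=-0.479
apply F[3]=-0.195 → step 4: x=0.012, v=0.182, θ=0.038, ω=-0.431
apply F[4]=-0.451 → step 5: x=0.016, v=0.172, θ=0.030, ω=-0.376
apply F[5]=-0.524 → step 6: x=0.019, v=0.160, θ=0.023, ω=-0.325
apply F[6]=-0.533 → step 7: x=0.022, v=0.149, θ=0.017, ω=-0.278
apply F[7]=-0.520 → step 8: x=0.025, v=0.139, θ=0.012, ω=-0.238
apply F[8]=-0.500 → step 9: x=0.028, v=0.130, θ=0.008, ω=-0.202
apply F[9]=-0.479 → step 10: x=0.030, v=0.121, θ=0.004, ω=-0.171
apply F[10]=-0.459 → step 11: x=0.033, v=0.113, θ=0.001, ω=-0.145
apply F[11]=-0.439 → step 12: x=0.035, v=0.105, θ=-0.002, ω=-0.121
apply F[12]=-0.422 → step 13: x=0.037, v=0.098, θ=-0.004, ω=-0.101
apply F[13]=-0.404 → step 14: x=0.039, v=0.092, θ=-0.006, ω=-0.084
apply F[14]=-0.389 → step 15: x=0.040, v=0.086, θ=-0.008, ω=-0.069
apply F[15]=-0.373 → step 16: x=0.042, v=0.080, θ=-0.009, ω=-0.056
apply F[16]=-0.359 → step 17: x=0.044, v=0.075, θ=-0.010, ω=-0.045
apply F[17]=-0.345 → step 18: x=0.045, v=0.070, θ=-0.011, ω=-0.036
apply F[18]=-0.332 → step 19: x=0.046, v=0.065, θ=-0.011, ω=-0.028
apply F[19]=-0.319 → step 20: x=0.048, v=0.060, θ=-0.012, ω=-0.021
apply F[20]=-0.307 → step 21: x=0.049, v=0.056, θ=-0.012, ω=-0.015
apply F[21]=-0.296 → step 22: x=0.050, v=0.052, θ=-0.012, ω=-0.010
apply F[22]=-0.286 → step 23: x=0.051, v=0.048, θ=-0.013, ω=-0.005
apply F[23]=-0.275 → step 24: x=0.052, v=0.045, θ=-0.013, ω=-0.001
apply F[24]=-0.264 → step 25: x=0.053, v=0.041, θ=-0.013, ω=0.002
apply F[25]=-0.255 → step 26: x=0.053, v=0.038, θ=-0.012, ω=0.004
apply F[26]=-0.245 → step 27: x=0.054, v=0.035, θ=-0.012, ω=0.007
apply F[27]=-0.236 → step 28: x=0.055, v=0.032, θ=-0.012, ω=0.009
max |θ| = 0.070 ≤ 0.129 over all 29 states.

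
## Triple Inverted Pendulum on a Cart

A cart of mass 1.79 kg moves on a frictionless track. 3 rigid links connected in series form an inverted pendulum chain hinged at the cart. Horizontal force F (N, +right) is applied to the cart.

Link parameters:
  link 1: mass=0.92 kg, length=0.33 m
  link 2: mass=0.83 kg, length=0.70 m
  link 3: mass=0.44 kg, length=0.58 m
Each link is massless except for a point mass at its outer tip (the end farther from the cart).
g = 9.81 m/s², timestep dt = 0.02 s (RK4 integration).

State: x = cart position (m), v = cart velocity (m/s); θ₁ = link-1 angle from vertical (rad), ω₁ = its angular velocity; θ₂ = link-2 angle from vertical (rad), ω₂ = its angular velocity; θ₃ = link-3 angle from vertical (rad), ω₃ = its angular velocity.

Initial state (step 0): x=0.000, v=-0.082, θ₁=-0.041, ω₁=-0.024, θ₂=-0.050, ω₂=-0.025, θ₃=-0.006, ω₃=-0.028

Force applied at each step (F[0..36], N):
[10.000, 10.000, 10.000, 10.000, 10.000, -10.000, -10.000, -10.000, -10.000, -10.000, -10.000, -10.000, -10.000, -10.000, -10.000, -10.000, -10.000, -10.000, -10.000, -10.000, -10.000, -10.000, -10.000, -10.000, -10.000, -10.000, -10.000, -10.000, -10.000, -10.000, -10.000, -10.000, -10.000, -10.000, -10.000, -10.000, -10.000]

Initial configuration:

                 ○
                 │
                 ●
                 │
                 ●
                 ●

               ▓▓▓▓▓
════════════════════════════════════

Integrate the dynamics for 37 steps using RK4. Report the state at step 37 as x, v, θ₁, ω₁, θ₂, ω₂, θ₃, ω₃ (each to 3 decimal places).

Answer: x=-0.755, v=-1.635, θ₁=-5.098, ω₁=-13.967, θ₂=0.944, ω₂=8.431, θ₃=-0.372, ω₃=0.597

Derivation:
apply F[0]=+10.000 → step 1: x=-0.000, v=0.040, θ₁=-0.045, ω₁=-0.411, θ₂=-0.051, ω₂=-0.036, θ₃=-0.006, ω₃=-0.006
apply F[1]=+10.000 → step 2: x=0.002, v=0.163, θ₁=-0.058, ω₁=-0.815, θ₂=-0.051, ω₂=-0.043, θ₃=-0.006, ω₃=0.016
apply F[2]=+10.000 → step 3: x=0.006, v=0.289, θ₁=-0.078, ω₁=-1.248, θ₂=-0.052, ω₂=-0.040, θ₃=-0.006, ω₃=0.038
apply F[3]=+10.000 → step 4: x=0.013, v=0.420, θ₁=-0.108, ω₁=-1.725, θ₂=-0.053, ω₂=-0.023, θ₃=-0.005, ω₃=0.059
apply F[4]=+10.000 → step 5: x=0.023, v=0.555, θ₁=-0.147, ω₁=-2.251, θ₂=-0.053, ω₂=0.008, θ₃=-0.003, ω₃=0.078
apply F[5]=-10.000 → step 6: x=0.033, v=0.478, θ₁=-0.192, ω₁=-2.205, θ₂=-0.052, ω₂=0.070, θ₃=-0.002, ω₃=0.101
apply F[6]=-10.000 → step 7: x=0.042, v=0.410, θ₁=-0.236, ω₁=-2.241, θ₂=-0.050, ω₂=0.155, θ₃=0.001, ω₃=0.123
apply F[7]=-10.000 → step 8: x=0.050, v=0.349, θ₁=-0.282, ω₁=-2.350, θ₂=-0.046, ω₂=0.263, θ₃=0.003, ω₃=0.144
apply F[8]=-10.000 → step 9: x=0.056, v=0.292, θ₁=-0.331, ω₁=-2.522, θ₂=-0.039, ω₂=0.391, θ₃=0.006, ω₃=0.162
apply F[9]=-10.000 → step 10: x=0.061, v=0.239, θ₁=-0.383, ω₁=-2.746, θ₂=-0.030, ω₂=0.533, θ₃=0.010, ω₃=0.176
apply F[10]=-10.000 → step 11: x=0.066, v=0.185, θ₁=-0.441, ω₁=-3.008, θ₂=-0.018, ω₂=0.683, θ₃=0.013, ω₃=0.187
apply F[11]=-10.000 → step 12: x=0.069, v=0.130, θ₁=-0.504, ω₁=-3.293, θ₂=-0.003, ω₂=0.836, θ₃=0.017, ω₃=0.193
apply F[12]=-10.000 → step 13: x=0.071, v=0.071, θ₁=-0.572, ω₁=-3.587, θ₂=0.015, ω₂=0.982, θ₃=0.021, ω₃=0.195
apply F[13]=-10.000 → step 14: x=0.072, v=0.006, θ₁=-0.647, ω₁=-3.882, θ₂=0.036, ω₂=1.116, θ₃=0.025, ω₃=0.195
apply F[14]=-10.000 → step 15: x=0.071, v=-0.066, θ₁=-0.728, ω₁=-4.172, θ₂=0.060, ω₂=1.232, θ₃=0.029, ω₃=0.193
apply F[15]=-10.000 → step 16: x=0.069, v=-0.147, θ₁=-0.814, ω₁=-4.457, θ₂=0.085, ω₂=1.326, θ₃=0.033, ω₃=0.192
apply F[16]=-10.000 → step 17: x=0.065, v=-0.236, θ₁=-0.906, ω₁=-4.742, θ₂=0.113, ω₂=1.394, θ₃=0.037, ω₃=0.191
apply F[17]=-10.000 → step 18: x=0.059, v=-0.334, θ₁=-1.004, ω₁=-5.035, θ₂=0.141, ω₂=1.434, θ₃=0.040, ω₃=0.193
apply F[18]=-10.000 → step 19: x=0.052, v=-0.442, θ₁=-1.108, ω₁=-5.348, θ₂=0.170, ω₂=1.444, θ₃=0.044, ω₃=0.196
apply F[19]=-10.000 → step 20: x=0.042, v=-0.562, θ₁=-1.218, ω₁=-5.694, θ₂=0.199, ω₂=1.418, θ₃=0.048, ω₃=0.201
apply F[20]=-10.000 → step 21: x=0.029, v=-0.696, θ₁=-1.336, ω₁=-6.092, θ₂=0.226, ω₂=1.352, θ₃=0.052, ω₃=0.206
apply F[21]=-10.000 → step 22: x=0.014, v=-0.848, θ₁=-1.462, ω₁=-6.567, θ₂=0.252, ω₂=1.238, θ₃=0.057, ω₃=0.210
apply F[22]=-10.000 → step 23: x=-0.005, v=-1.025, θ₁=-1.599, ω₁=-7.156, θ₂=0.275, ω₂=1.062, θ₃=0.061, ω₃=0.208
apply F[23]=-10.000 → step 24: x=-0.028, v=-1.237, θ₁=-1.749, ω₁=-7.915, θ₂=0.294, ω₂=0.807, θ₃=0.065, ω₃=0.192
apply F[24]=-10.000 → step 25: x=-0.055, v=-1.503, θ₁=-1.917, ω₁=-8.933, θ₂=0.307, ω₂=0.445, θ₃=0.068, ω₃=0.151
apply F[25]=-10.000 → step 26: x=-0.088, v=-1.854, θ₁=-2.110, ω₁=-10.372, θ₂=0.311, ω₂=-0.065, θ₃=0.070, ω₃=0.059
apply F[26]=-10.000 → step 27: x=-0.130, v=-2.350, θ₁=-2.337, ω₁=-12.520, θ₂=0.303, ω₂=-0.775, θ₃=0.070, ω₃=-0.142
apply F[27]=-10.000 → step 28: x=-0.184, v=-3.082, θ₁=-2.618, ω₁=-15.754, θ₂=0.279, ω₂=-1.652, θ₃=0.063, ω₃=-0.591
apply F[28]=-10.000 → step 29: x=-0.254, v=-3.927, θ₁=-2.969, ω₁=-18.905, θ₂=0.241, ω₂=-1.862, θ₃=0.043, ω₃=-1.545
apply F[29]=-10.000 → step 30: x=-0.335, v=-4.025, θ₁=-3.337, ω₁=-17.207, θ₂=0.221, ω₂=0.152, θ₃=0.000, ω₃=-2.652
apply F[30]=-10.000 → step 31: x=-0.412, v=-3.677, θ₁=-3.648, ω₁=-13.980, θ₂=0.248, ω₂=2.387, θ₃=-0.060, ω₃=-3.260
apply F[31]=-10.000 → step 32: x=-0.483, v=-3.391, θ₁=-3.906, ω₁=-12.107, θ₂=0.311, ω₂=3.899, θ₃=-0.128, ω₃=-3.496
apply F[32]=-10.000 → step 33: x=-0.549, v=-3.170, θ₁=-4.139, ω₁=-11.291, θ₂=0.401, ω₂=4.992, θ₃=-0.198, ω₃=-3.469
apply F[33]=-10.000 → step 34: x=-0.610, v=-2.951, θ₁=-4.363, ω₁=-11.183, θ₂=0.510, ω₂=5.912, θ₃=-0.265, ω₃=-3.178
apply F[34]=-10.000 → step 35: x=-0.666, v=-2.674, θ₁=-4.590, ω₁=-11.645, θ₂=0.637, ω₂=6.802, θ₃=-0.323, ω₃=-2.542
apply F[35]=-10.000 → step 36: x=-0.716, v=-2.264, θ₁=-4.832, ω₁=-12.642, θ₂=0.782, ω₂=7.708, θ₃=-0.363, ω₃=-1.377
apply F[36]=-10.000 → step 37: x=-0.755, v=-1.635, θ₁=-5.098, ω₁=-13.967, θ₂=0.944, ω₂=8.431, θ₃=-0.372, ω₃=0.597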